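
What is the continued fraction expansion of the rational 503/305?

Run the Euclidean algorithm on 503 and 305; the successive quotients are the partial quotients a_0, a_1, ... (each step inverts the fractional part left over by the previous one):
  503 = 1*305 + 198, so a_0 = 1.
  305 = 1*198 + 107, so a_1 = 1.
  198 = 1*107 + 91, so a_2 = 1.
  107 = 1*91 + 16, so a_3 = 1.
  91 = 5*16 + 11, so a_4 = 5.
  16 = 1*11 + 5, so a_5 = 1.
  11 = 2*5 + 1, so a_6 = 2.
  5 = 5*1 + 0, so a_7 = 5.
The remainder reaches 0 after 8 divisions, so the expansion has 8 partial quotients, read off in order.

[1; 1, 1, 1, 5, 1, 2, 5]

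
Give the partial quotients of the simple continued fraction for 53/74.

Run the Euclidean algorithm on 53 and 74; the successive quotients are the partial quotients a_0, a_1, ... (each step inverts the fractional part left over by the previous one):
  53 = 0*74 + 53, so a_0 = 0.
  74 = 1*53 + 21, so a_1 = 1.
  53 = 2*21 + 11, so a_2 = 2.
  21 = 1*11 + 10, so a_3 = 1.
  11 = 1*10 + 1, so a_4 = 1.
  10 = 10*1 + 0, so a_5 = 10.
The remainder reaches 0 after 6 divisions, so the expansion has 6 partial quotients, read off in order.

[0; 1, 2, 1, 1, 10]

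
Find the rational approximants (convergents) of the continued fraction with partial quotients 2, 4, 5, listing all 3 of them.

2/1, 9/4, 47/21

Using the convergent recurrence p_i = a_i*p_{i-1} + p_{i-2}, q_i = a_i*q_{i-1} + q_{i-2} with p_{-2}=0, p_{-1}=1, q_{-2}=1, q_{-1}=0:
  i=0: a_0=2, p_0 = 2*1 + 0 = 2, q_0 = 2*0 + 1 = 1.
  i=1: a_1=4, p_1 = 4*2 + 1 = 9, q_1 = 4*1 + 0 = 4.
  i=2: a_2=5, p_2 = 5*9 + 2 = 47, q_2 = 5*4 + 1 = 21.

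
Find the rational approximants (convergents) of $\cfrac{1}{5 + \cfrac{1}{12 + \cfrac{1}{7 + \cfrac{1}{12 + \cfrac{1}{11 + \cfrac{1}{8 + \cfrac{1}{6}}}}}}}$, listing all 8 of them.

0/1, 1/5, 12/61, 85/432, 1032/5245, 11437/58127, 92528/470261, 566605/2879693

Using the convergent recurrence p_i = a_i*p_{i-1} + p_{i-2}, q_i = a_i*q_{i-1} + q_{i-2} with p_{-2}=0, p_{-1}=1, q_{-2}=1, q_{-1}=0:
  i=0: a_0=0, p_0 = 0*1 + 0 = 0, q_0 = 0*0 + 1 = 1.
  i=1: a_1=5, p_1 = 5*0 + 1 = 1, q_1 = 5*1 + 0 = 5.
  i=2: a_2=12, p_2 = 12*1 + 0 = 12, q_2 = 12*5 + 1 = 61.
  i=3: a_3=7, p_3 = 7*12 + 1 = 85, q_3 = 7*61 + 5 = 432.
  i=4: a_4=12, p_4 = 12*85 + 12 = 1032, q_4 = 12*432 + 61 = 5245.
  i=5: a_5=11, p_5 = 11*1032 + 85 = 11437, q_5 = 11*5245 + 432 = 58127.
  i=6: a_6=8, p_6 = 8*11437 + 1032 = 92528, q_6 = 8*58127 + 5245 = 470261.
  i=7: a_7=6, p_7 = 6*92528 + 11437 = 566605, q_7 = 6*470261 + 58127 = 2879693.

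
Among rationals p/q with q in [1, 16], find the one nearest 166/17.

127/13

Expand x = 166/17 as a continued fraction with the Euclidean algorithm:
  166 = 9*17 + 13, so a_0 = 9.
  17 = 1*13 + 4, so a_1 = 1.
  13 = 3*4 + 1, so a_2 = 3.
  4 = 4*1 + 0, so a_3 = 4.
so x = [9; 1, 3, 4].
Convergents (p_i = a_i*p_{i-1} + p_{i-2}, q_i = a_i*q_{i-1} + q_{i-2} with p_{-2}=0, p_{-1}=1, q_{-2}=1, q_{-1}=0), until the denominator exceeds 16:
  i=0: a_0=9, p_0 = 9*1 + 0 = 9, q_0 = 9*0 + 1 = 1.
  i=1: a_1=1, p_1 = 1*9 + 1 = 10, q_1 = 1*1 + 0 = 1.
  i=2: a_2=3, p_2 = 3*10 + 9 = 39, q_2 = 3*1 + 1 = 4.
  i=3: a_3=4, p_3 = 4*39 + 10 = 166, q_3 = 4*4 + 1 = 17.
q_3 = 17 > 16, so the last convergent with denominator <= 16 is p_2/q_2 = 39/4.
The closest fraction with denominator <= 16 is either p_2/q_2 or the intermediate fraction (k*p_2 + p_1)/(k*q_2 + q_1) with the largest k >= 1 whose denominator stays <= 16; these approach x as k grows, and every other convergent or intermediate fraction in range is farther away.
Largest k: floor((16 - q_1)/q_2) = floor((16 - 1)/4) = 3.
That gives (3*39 + 10)/(3*4 + 1) = 127/13.
Compare the errors: |x - 39/4| = |166*4 - 39*17|/(17*4) = 1/68, and |x - 127/13| = |166*13 - 127*17|/(17*13) = 1/221.
Cross-multiplying, 1*68 = 68 < 221 = 1*221, so 1/221 is smaller: the intermediate fraction 127/13 is closer to x than 39/4.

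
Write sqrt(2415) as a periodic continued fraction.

Write x_i = (sqrt(2415) + m_i)/d_i with (m_0, d_0) = (0, 1). a_0 = floor(sqrt(2415)) = 49, since 49^2 = 2401 <= 2415 < 2500 = 50^2.
Iterate m_{i+1} = d_i*a_i - m_i, d_{i+1} = (2415 - m_{i+1}^2)/d_i, a_{i+1} = floor((a_0 + m_{i+1})/d_{i+1}):
  m_1 = 1*49 - 0 = 49, d_1 = (2415 - 49^2)/1 = 14/1 = 14, a_1 = floor((49 + 49)/14) = 7.
  m_2 = 14*7 - 49 = 49, d_2 = (2415 - 49^2)/14 = 14/14 = 1, a_2 = floor((49 + 49)/1) = 98.
  m_3 = 1*98 - 49 = 49, d_3 = (2415 - 49^2)/1 = 14/1 = 14: (m_3, d_3) = (m_1, d_1) = (49, 14), so from here the quotients repeat a_1, a_2; the period length is 2.
Hence the expansion of sqrt(2415) is a_0 = 49 followed by the repeating block 7, 98 (period 2).

[49; (7, 98)]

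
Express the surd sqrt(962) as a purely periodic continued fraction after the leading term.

[31; (62)]

Write x_i = (sqrt(962) + m_i)/d_i with (m_0, d_0) = (0, 1). a_0 = floor(sqrt(962)) = 31, since 31^2 = 961 <= 962 < 1024 = 32^2.
Iterate m_{i+1} = d_i*a_i - m_i, d_{i+1} = (962 - m_{i+1}^2)/d_i, a_{i+1} = floor((a_0 + m_{i+1})/d_{i+1}):
  m_1 = 1*31 - 0 = 31, d_1 = (962 - 31^2)/1 = 1/1 = 1, a_1 = floor((31 + 31)/1) = 62.
  m_2 = 1*62 - 31 = 31, d_2 = (962 - 31^2)/1 = 1/1 = 1: (m_2, d_2) = (m_1, d_1) = (31, 1), so from here the quotient a_1 repeats; the period length is 1.
Hence the expansion of sqrt(962) is a_0 = 31 followed by the repeating block 62 (period 1).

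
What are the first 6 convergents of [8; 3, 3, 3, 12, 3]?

8/1, 25/3, 83/10, 274/33, 3371/406, 10387/1251

Using the convergent recurrence p_i = a_i*p_{i-1} + p_{i-2}, q_i = a_i*q_{i-1} + q_{i-2} with p_{-2}=0, p_{-1}=1, q_{-2}=1, q_{-1}=0:
  i=0: a_0=8, p_0 = 8*1 + 0 = 8, q_0 = 8*0 + 1 = 1.
  i=1: a_1=3, p_1 = 3*8 + 1 = 25, q_1 = 3*1 + 0 = 3.
  i=2: a_2=3, p_2 = 3*25 + 8 = 83, q_2 = 3*3 + 1 = 10.
  i=3: a_3=3, p_3 = 3*83 + 25 = 274, q_3 = 3*10 + 3 = 33.
  i=4: a_4=12, p_4 = 12*274 + 83 = 3371, q_4 = 12*33 + 10 = 406.
  i=5: a_5=3, p_5 = 3*3371 + 274 = 10387, q_5 = 3*406 + 33 = 1251.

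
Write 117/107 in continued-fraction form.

[1; 10, 1, 2, 3]

Run the Euclidean algorithm on 117 and 107; the successive quotients are the partial quotients a_0, a_1, ... (each step inverts the fractional part left over by the previous one):
  117 = 1*107 + 10, so a_0 = 1.
  107 = 10*10 + 7, so a_1 = 10.
  10 = 1*7 + 3, so a_2 = 1.
  7 = 2*3 + 1, so a_3 = 2.
  3 = 3*1 + 0, so a_4 = 3.
The remainder reaches 0 after 5 divisions, so the expansion has 5 partial quotients, read off in order.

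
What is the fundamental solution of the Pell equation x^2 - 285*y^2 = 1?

(x, y) = (2431, 144)

First expand sqrt(285) as a continued fraction. With x_i = (sqrt(285) + m_i)/d_i and (m_0, d_0) = (0, 1): a_0 = floor(sqrt(285)) = 16, since 16^2 = 256 <= 285 < 289 = 17^2.
Iterate m_{i+1} = d_i*a_i - m_i, d_{i+1} = (285 - m_{i+1}^2)/d_i, a_{i+1} = floor((a_0 + m_{i+1})/d_{i+1}):
  m_1 = 1*16 - 0 = 16, d_1 = (285 - 16^2)/1 = 29/1 = 29, a_1 = floor((16 + 16)/29) = 1.
  m_2 = 29*1 - 16 = 13, d_2 = (285 - 13^2)/29 = 116/29 = 4, a_2 = floor((16 + 13)/4) = 7.
  m_3 = 4*7 - 13 = 15, d_3 = (285 - 15^2)/4 = 60/4 = 15, a_3 = floor((16 + 15)/15) = 2.
  m_4 = 15*2 - 15 = 15, d_4 = (285 - 15^2)/15 = 60/15 = 4, a_4 = floor((16 + 15)/4) = 7.
  m_5 = 4*7 - 15 = 13, d_5 = (285 - 13^2)/4 = 116/4 = 29, a_5 = floor((16 + 13)/29) = 1.
  m_6 = 29*1 - 13 = 16, d_6 = (285 - 16^2)/29 = 29/29 = 1, a_6 = floor((16 + 16)/1) = 32.
  m_7 = 1*32 - 16 = 16, d_7 = (285 - 16^2)/1 = 29/1 = 29: (m_7, d_7) = (m_1, d_1) = (16, 29), so from here the quotients repeat a_1, ..., a_6; the period length is 6.
So sqrt(285) = [16; (1, 7, 2, 7, 1, 32)] with period length k = 6.
k is even, so the fundamental solution of x^2 - 285y^2 = 1 is (p_{k-1}, q_{k-1}) = (p_5, q_5); compute convergents through index 5.
Convergents (p_i = a_i*p_{i-1} + p_{i-2}, q_i = a_i*q_{i-1} + q_{i-2} with p_{-2}=0, p_{-1}=1, q_{-2}=1, q_{-1}=0):
  i=0: a_0=16, p_0 = 16*1 + 0 = 16, q_0 = 16*0 + 1 = 1.
  i=1: a_1=1, p_1 = 1*16 + 1 = 17, q_1 = 1*1 + 0 = 1.
  i=2: a_2=7, p_2 = 7*17 + 16 = 135, q_2 = 7*1 + 1 = 8.
  i=3: a_3=2, p_3 = 2*135 + 17 = 287, q_3 = 2*8 + 1 = 17.
  i=4: a_4=7, p_4 = 7*287 + 135 = 2144, q_4 = 7*17 + 8 = 127.
  i=5: a_5=1, p_5 = 1*2144 + 287 = 2431, q_5 = 1*127 + 17 = 144.
Check: 2431^2 - 285*144^2 = 5909761 - 5909760 = 1, so (x, y) = (2431, 144) solves the equation, and by the theorem it is the least positive solution.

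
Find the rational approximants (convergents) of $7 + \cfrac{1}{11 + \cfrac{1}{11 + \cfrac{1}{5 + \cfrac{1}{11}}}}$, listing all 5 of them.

Using the convergent recurrence p_i = a_i*p_{i-1} + p_{i-2}, q_i = a_i*q_{i-1} + q_{i-2} with p_{-2}=0, p_{-1}=1, q_{-2}=1, q_{-1}=0:
  i=0: a_0=7, p_0 = 7*1 + 0 = 7, q_0 = 7*0 + 1 = 1.
  i=1: a_1=11, p_1 = 11*7 + 1 = 78, q_1 = 11*1 + 0 = 11.
  i=2: a_2=11, p_2 = 11*78 + 7 = 865, q_2 = 11*11 + 1 = 122.
  i=3: a_3=5, p_3 = 5*865 + 78 = 4403, q_3 = 5*122 + 11 = 621.
  i=4: a_4=11, p_4 = 11*4403 + 865 = 49298, q_4 = 11*621 + 122 = 6953.

7/1, 78/11, 865/122, 4403/621, 49298/6953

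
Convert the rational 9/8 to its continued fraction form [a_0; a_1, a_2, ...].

Run the Euclidean algorithm on 9 and 8; the successive quotients are the partial quotients a_0, a_1, ... (each step inverts the fractional part left over by the previous one):
  9 = 1*8 + 1, so a_0 = 1.
  8 = 8*1 + 0, so a_1 = 8.
The remainder reaches 0 after 2 divisions, so the expansion has 2 partial quotients, read off in order.

[1; 8]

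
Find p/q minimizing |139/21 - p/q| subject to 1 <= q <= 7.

Expand x = 139/21 as a continued fraction with the Euclidean algorithm:
  139 = 6*21 + 13, so a_0 = 6.
  21 = 1*13 + 8, so a_1 = 1.
  13 = 1*8 + 5, so a_2 = 1.
  8 = 1*5 + 3, so a_3 = 1.
  5 = 1*3 + 2, so a_4 = 1.
  3 = 1*2 + 1, so a_5 = 1.
  2 = 2*1 + 0, so a_6 = 2.
so x = [6; 1, 1, 1, 1, 1, 2].
Convergents (p_i = a_i*p_{i-1} + p_{i-2}, q_i = a_i*q_{i-1} + q_{i-2} with p_{-2}=0, p_{-1}=1, q_{-2}=1, q_{-1}=0), until the denominator exceeds 7:
  i=0: a_0=6, p_0 = 6*1 + 0 = 6, q_0 = 6*0 + 1 = 1.
  i=1: a_1=1, p_1 = 1*6 + 1 = 7, q_1 = 1*1 + 0 = 1.
  i=2: a_2=1, p_2 = 1*7 + 6 = 13, q_2 = 1*1 + 1 = 2.
  i=3: a_3=1, p_3 = 1*13 + 7 = 20, q_3 = 1*2 + 1 = 3.
  i=4: a_4=1, p_4 = 1*20 + 13 = 33, q_4 = 1*3 + 2 = 5.
  i=5: a_5=1, p_5 = 1*33 + 20 = 53, q_5 = 1*5 + 3 = 8.
q_5 = 8 > 7, so the last convergent with denominator <= 7 is p_4/q_4 = 33/5.
The closest fraction with denominator <= 7 is either p_4/q_4 or the intermediate fraction (k*p_4 + p_3)/(k*q_4 + q_3) with the largest k >= 1 whose denominator stays <= 7; these approach x as k grows, and every other convergent or intermediate fraction in range is farther away.
Largest k: floor((7 - q_3)/q_4) = floor((7 - 3)/5) = 0.
Since k = 0, no intermediate fraction beyond p_4/q_4 has denominator <= 7, so the convergent 33/5 is the closest (its error is |139*5 - 33*21|/(21*5) = 2/105).

33/5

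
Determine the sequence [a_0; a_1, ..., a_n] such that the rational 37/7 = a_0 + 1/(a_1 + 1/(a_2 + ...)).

[5; 3, 2]

Run the Euclidean algorithm on 37 and 7; the successive quotients are the partial quotients a_0, a_1, ... (each step inverts the fractional part left over by the previous one):
  37 = 5*7 + 2, so a_0 = 5.
  7 = 3*2 + 1, so a_1 = 3.
  2 = 2*1 + 0, so a_2 = 2.
The remainder reaches 0 after 3 divisions, so the expansion has 3 partial quotients, read off in order.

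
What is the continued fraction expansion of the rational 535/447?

Run the Euclidean algorithm on 535 and 447; the successive quotients are the partial quotients a_0, a_1, ... (each step inverts the fractional part left over by the previous one):
  535 = 1*447 + 88, so a_0 = 1.
  447 = 5*88 + 7, so a_1 = 5.
  88 = 12*7 + 4, so a_2 = 12.
  7 = 1*4 + 3, so a_3 = 1.
  4 = 1*3 + 1, so a_4 = 1.
  3 = 3*1 + 0, so a_5 = 3.
The remainder reaches 0 after 6 divisions, so the expansion has 6 partial quotients, read off in order.

[1; 5, 12, 1, 1, 3]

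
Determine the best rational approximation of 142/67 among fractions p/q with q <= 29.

Expand x = 142/67 as a continued fraction with the Euclidean algorithm:
  142 = 2*67 + 8, so a_0 = 2.
  67 = 8*8 + 3, so a_1 = 8.
  8 = 2*3 + 2, so a_2 = 2.
  3 = 1*2 + 1, so a_3 = 1.
  2 = 2*1 + 0, so a_4 = 2.
so x = [2; 8, 2, 1, 2].
Convergents (p_i = a_i*p_{i-1} + p_{i-2}, q_i = a_i*q_{i-1} + q_{i-2} with p_{-2}=0, p_{-1}=1, q_{-2}=1, q_{-1}=0), until the denominator exceeds 29:
  i=0: a_0=2, p_0 = 2*1 + 0 = 2, q_0 = 2*0 + 1 = 1.
  i=1: a_1=8, p_1 = 8*2 + 1 = 17, q_1 = 8*1 + 0 = 8.
  i=2: a_2=2, p_2 = 2*17 + 2 = 36, q_2 = 2*8 + 1 = 17.
  i=3: a_3=1, p_3 = 1*36 + 17 = 53, q_3 = 1*17 + 8 = 25.
  i=4: a_4=2, p_4 = 2*53 + 36 = 142, q_4 = 2*25 + 17 = 67.
q_4 = 67 > 29, so the last convergent with denominator <= 29 is p_3/q_3 = 53/25.
The closest fraction with denominator <= 29 is either p_3/q_3 or the intermediate fraction (k*p_3 + p_2)/(k*q_3 + q_2) with the largest k >= 1 whose denominator stays <= 29; these approach x as k grows, and every other convergent or intermediate fraction in range is farther away.
Largest k: floor((29 - q_2)/q_3) = floor((29 - 17)/25) = 0.
Since k = 0, no intermediate fraction beyond p_3/q_3 has denominator <= 29, so the convergent 53/25 is the closest (its error is |142*25 - 53*67|/(67*25) = 1/1675).

53/25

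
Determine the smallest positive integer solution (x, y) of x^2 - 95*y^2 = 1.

(x, y) = (39, 4)

First expand sqrt(95) as a continued fraction. With x_i = (sqrt(95) + m_i)/d_i and (m_0, d_0) = (0, 1): a_0 = floor(sqrt(95)) = 9, since 9^2 = 81 <= 95 < 100 = 10^2.
Iterate m_{i+1} = d_i*a_i - m_i, d_{i+1} = (95 - m_{i+1}^2)/d_i, a_{i+1} = floor((a_0 + m_{i+1})/d_{i+1}):
  m_1 = 1*9 - 0 = 9, d_1 = (95 - 9^2)/1 = 14/1 = 14, a_1 = floor((9 + 9)/14) = 1.
  m_2 = 14*1 - 9 = 5, d_2 = (95 - 5^2)/14 = 70/14 = 5, a_2 = floor((9 + 5)/5) = 2.
  m_3 = 5*2 - 5 = 5, d_3 = (95 - 5^2)/5 = 70/5 = 14, a_3 = floor((9 + 5)/14) = 1.
  m_4 = 14*1 - 5 = 9, d_4 = (95 - 9^2)/14 = 14/14 = 1, a_4 = floor((9 + 9)/1) = 18.
  m_5 = 1*18 - 9 = 9, d_5 = (95 - 9^2)/1 = 14/1 = 14: (m_5, d_5) = (m_1, d_1) = (9, 14), so from here the quotients repeat a_1, ..., a_4; the period length is 4.
So sqrt(95) = [9; (1, 2, 1, 18)] with period length k = 4.
k is even, so the fundamental solution of x^2 - 95y^2 = 1 is (p_{k-1}, q_{k-1}) = (p_3, q_3); compute convergents through index 3.
Convergents (p_i = a_i*p_{i-1} + p_{i-2}, q_i = a_i*q_{i-1} + q_{i-2} with p_{-2}=0, p_{-1}=1, q_{-2}=1, q_{-1}=0):
  i=0: a_0=9, p_0 = 9*1 + 0 = 9, q_0 = 9*0 + 1 = 1.
  i=1: a_1=1, p_1 = 1*9 + 1 = 10, q_1 = 1*1 + 0 = 1.
  i=2: a_2=2, p_2 = 2*10 + 9 = 29, q_2 = 2*1 + 1 = 3.
  i=3: a_3=1, p_3 = 1*29 + 10 = 39, q_3 = 1*3 + 1 = 4.
Check: 39^2 - 95*4^2 = 1521 - 1520 = 1, so (x, y) = (39, 4) solves the equation, and by the theorem it is the least positive solution.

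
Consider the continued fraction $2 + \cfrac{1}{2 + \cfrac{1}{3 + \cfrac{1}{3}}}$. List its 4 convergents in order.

2/1, 5/2, 17/7, 56/23

Using the convergent recurrence p_i = a_i*p_{i-1} + p_{i-2}, q_i = a_i*q_{i-1} + q_{i-2} with p_{-2}=0, p_{-1}=1, q_{-2}=1, q_{-1}=0:
  i=0: a_0=2, p_0 = 2*1 + 0 = 2, q_0 = 2*0 + 1 = 1.
  i=1: a_1=2, p_1 = 2*2 + 1 = 5, q_1 = 2*1 + 0 = 2.
  i=2: a_2=3, p_2 = 3*5 + 2 = 17, q_2 = 3*2 + 1 = 7.
  i=3: a_3=3, p_3 = 3*17 + 5 = 56, q_3 = 3*7 + 2 = 23.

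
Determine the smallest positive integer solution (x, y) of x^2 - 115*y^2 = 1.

(x, y) = (1126, 105)

First expand sqrt(115) as a continued fraction. With x_i = (sqrt(115) + m_i)/d_i and (m_0, d_0) = (0, 1): a_0 = floor(sqrt(115)) = 10, since 10^2 = 100 <= 115 < 121 = 11^2.
Iterate m_{i+1} = d_i*a_i - m_i, d_{i+1} = (115 - m_{i+1}^2)/d_i, a_{i+1} = floor((a_0 + m_{i+1})/d_{i+1}):
  m_1 = 1*10 - 0 = 10, d_1 = (115 - 10^2)/1 = 15/1 = 15, a_1 = floor((10 + 10)/15) = 1.
  m_2 = 15*1 - 10 = 5, d_2 = (115 - 5^2)/15 = 90/15 = 6, a_2 = floor((10 + 5)/6) = 2.
  m_3 = 6*2 - 5 = 7, d_3 = (115 - 7^2)/6 = 66/6 = 11, a_3 = floor((10 + 7)/11) = 1.
  m_4 = 11*1 - 7 = 4, d_4 = (115 - 4^2)/11 = 99/11 = 9, a_4 = floor((10 + 4)/9) = 1.
  m_5 = 9*1 - 4 = 5, d_5 = (115 - 5^2)/9 = 90/9 = 10, a_5 = floor((10 + 5)/10) = 1.
  m_6 = 10*1 - 5 = 5, d_6 = (115 - 5^2)/10 = 90/10 = 9, a_6 = floor((10 + 5)/9) = 1.
  m_7 = 9*1 - 5 = 4, d_7 = (115 - 4^2)/9 = 99/9 = 11, a_7 = floor((10 + 4)/11) = 1.
  m_8 = 11*1 - 4 = 7, d_8 = (115 - 7^2)/11 = 66/11 = 6, a_8 = floor((10 + 7)/6) = 2.
  m_9 = 6*2 - 7 = 5, d_9 = (115 - 5^2)/6 = 90/6 = 15, a_9 = floor((10 + 5)/15) = 1.
  m_10 = 15*1 - 5 = 10, d_10 = (115 - 10^2)/15 = 15/15 = 1, a_10 = floor((10 + 10)/1) = 20.
  m_11 = 1*20 - 10 = 10, d_11 = (115 - 10^2)/1 = 15/1 = 15: (m_11, d_11) = (m_1, d_1) = (10, 15), so from here the quotients repeat a_1, ..., a_10; the period length is 10.
So sqrt(115) = [10; (1, 2, 1, 1, 1, 1, 1, 2, 1, 20)] with period length k = 10.
k is even, so the fundamental solution of x^2 - 115y^2 = 1 is (p_{k-1}, q_{k-1}) = (p_9, q_9); compute convergents through index 9.
Convergents (p_i = a_i*p_{i-1} + p_{i-2}, q_i = a_i*q_{i-1} + q_{i-2} with p_{-2}=0, p_{-1}=1, q_{-2}=1, q_{-1}=0):
  i=0: a_0=10, p_0 = 10*1 + 0 = 10, q_0 = 10*0 + 1 = 1.
  i=1: a_1=1, p_1 = 1*10 + 1 = 11, q_1 = 1*1 + 0 = 1.
  i=2: a_2=2, p_2 = 2*11 + 10 = 32, q_2 = 2*1 + 1 = 3.
  i=3: a_3=1, p_3 = 1*32 + 11 = 43, q_3 = 1*3 + 1 = 4.
  i=4: a_4=1, p_4 = 1*43 + 32 = 75, q_4 = 1*4 + 3 = 7.
  i=5: a_5=1, p_5 = 1*75 + 43 = 118, q_5 = 1*7 + 4 = 11.
  i=6: a_6=1, p_6 = 1*118 + 75 = 193, q_6 = 1*11 + 7 = 18.
  i=7: a_7=1, p_7 = 1*193 + 118 = 311, q_7 = 1*18 + 11 = 29.
  i=8: a_8=2, p_8 = 2*311 + 193 = 815, q_8 = 2*29 + 18 = 76.
  i=9: a_9=1, p_9 = 1*815 + 311 = 1126, q_9 = 1*76 + 29 = 105.
Check: 1126^2 - 115*105^2 = 1267876 - 1267875 = 1, so (x, y) = (1126, 105) solves the equation, and by the theorem it is the least positive solution.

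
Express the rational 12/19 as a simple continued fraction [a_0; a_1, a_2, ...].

[0; 1, 1, 1, 2, 2]

Run the Euclidean algorithm on 12 and 19; the successive quotients are the partial quotients a_0, a_1, ... (each step inverts the fractional part left over by the previous one):
  12 = 0*19 + 12, so a_0 = 0.
  19 = 1*12 + 7, so a_1 = 1.
  12 = 1*7 + 5, so a_2 = 1.
  7 = 1*5 + 2, so a_3 = 1.
  5 = 2*2 + 1, so a_4 = 2.
  2 = 2*1 + 0, so a_5 = 2.
The remainder reaches 0 after 6 divisions, so the expansion has 6 partial quotients, read off in order.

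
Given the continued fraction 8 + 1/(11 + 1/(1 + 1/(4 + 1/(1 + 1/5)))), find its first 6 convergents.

8/1, 89/11, 97/12, 477/59, 574/71, 3347/414

Using the convergent recurrence p_i = a_i*p_{i-1} + p_{i-2}, q_i = a_i*q_{i-1} + q_{i-2} with p_{-2}=0, p_{-1}=1, q_{-2}=1, q_{-1}=0:
  i=0: a_0=8, p_0 = 8*1 + 0 = 8, q_0 = 8*0 + 1 = 1.
  i=1: a_1=11, p_1 = 11*8 + 1 = 89, q_1 = 11*1 + 0 = 11.
  i=2: a_2=1, p_2 = 1*89 + 8 = 97, q_2 = 1*11 + 1 = 12.
  i=3: a_3=4, p_3 = 4*97 + 89 = 477, q_3 = 4*12 + 11 = 59.
  i=4: a_4=1, p_4 = 1*477 + 97 = 574, q_4 = 1*59 + 12 = 71.
  i=5: a_5=5, p_5 = 5*574 + 477 = 3347, q_5 = 5*71 + 59 = 414.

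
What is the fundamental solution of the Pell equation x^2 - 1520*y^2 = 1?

(x, y) = (39, 1)

First expand sqrt(1520) as a continued fraction. With x_i = (sqrt(1520) + m_i)/d_i and (m_0, d_0) = (0, 1): a_0 = floor(sqrt(1520)) = 38, since 38^2 = 1444 <= 1520 < 1521 = 39^2.
Iterate m_{i+1} = d_i*a_i - m_i, d_{i+1} = (1520 - m_{i+1}^2)/d_i, a_{i+1} = floor((a_0 + m_{i+1})/d_{i+1}):
  m_1 = 1*38 - 0 = 38, d_1 = (1520 - 38^2)/1 = 76/1 = 76, a_1 = floor((38 + 38)/76) = 1.
  m_2 = 76*1 - 38 = 38, d_2 = (1520 - 38^2)/76 = 76/76 = 1, a_2 = floor((38 + 38)/1) = 76.
  m_3 = 1*76 - 38 = 38, d_3 = (1520 - 38^2)/1 = 76/1 = 76: (m_3, d_3) = (m_1, d_1) = (38, 76), so from here the quotients repeat a_1, a_2; the period length is 2.
So sqrt(1520) = [38; (1, 76)] with period length k = 2.
k is even, so the fundamental solution of x^2 - 1520y^2 = 1 is (p_{k-1}, q_{k-1}) = (p_1, q_1); compute convergents through index 1.
Convergents (p_i = a_i*p_{i-1} + p_{i-2}, q_i = a_i*q_{i-1} + q_{i-2} with p_{-2}=0, p_{-1}=1, q_{-2}=1, q_{-1}=0):
  i=0: a_0=38, p_0 = 38*1 + 0 = 38, q_0 = 38*0 + 1 = 1.
  i=1: a_1=1, p_1 = 1*38 + 1 = 39, q_1 = 1*1 + 0 = 1.
Check: 39^2 - 1520*1^2 = 1521 - 1520 = 1, so (x, y) = (39, 1) solves the equation, and by the theorem it is the least positive solution.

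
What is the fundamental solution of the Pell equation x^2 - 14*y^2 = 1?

First expand sqrt(14) as a continued fraction. With x_i = (sqrt(14) + m_i)/d_i and (m_0, d_0) = (0, 1): a_0 = floor(sqrt(14)) = 3, since 3^2 = 9 <= 14 < 16 = 4^2.
Iterate m_{i+1} = d_i*a_i - m_i, d_{i+1} = (14 - m_{i+1}^2)/d_i, a_{i+1} = floor((a_0 + m_{i+1})/d_{i+1}):
  m_1 = 1*3 - 0 = 3, d_1 = (14 - 3^2)/1 = 5/1 = 5, a_1 = floor((3 + 3)/5) = 1.
  m_2 = 5*1 - 3 = 2, d_2 = (14 - 2^2)/5 = 10/5 = 2, a_2 = floor((3 + 2)/2) = 2.
  m_3 = 2*2 - 2 = 2, d_3 = (14 - 2^2)/2 = 10/2 = 5, a_3 = floor((3 + 2)/5) = 1.
  m_4 = 5*1 - 2 = 3, d_4 = (14 - 3^2)/5 = 5/5 = 1, a_4 = floor((3 + 3)/1) = 6.
  m_5 = 1*6 - 3 = 3, d_5 = (14 - 3^2)/1 = 5/1 = 5: (m_5, d_5) = (m_1, d_1) = (3, 5), so from here the quotients repeat a_1, ..., a_4; the period length is 4.
So sqrt(14) = [3; (1, 2, 1, 6)] with period length k = 4.
k is even, so the fundamental solution of x^2 - 14y^2 = 1 is (p_{k-1}, q_{k-1}) = (p_3, q_3); compute convergents through index 3.
Convergents (p_i = a_i*p_{i-1} + p_{i-2}, q_i = a_i*q_{i-1} + q_{i-2} with p_{-2}=0, p_{-1}=1, q_{-2}=1, q_{-1}=0):
  i=0: a_0=3, p_0 = 3*1 + 0 = 3, q_0 = 3*0 + 1 = 1.
  i=1: a_1=1, p_1 = 1*3 + 1 = 4, q_1 = 1*1 + 0 = 1.
  i=2: a_2=2, p_2 = 2*4 + 3 = 11, q_2 = 2*1 + 1 = 3.
  i=3: a_3=1, p_3 = 1*11 + 4 = 15, q_3 = 1*3 + 1 = 4.
Check: 15^2 - 14*4^2 = 225 - 224 = 1, so (x, y) = (15, 4) solves the equation, and by the theorem it is the least positive solution.

(x, y) = (15, 4)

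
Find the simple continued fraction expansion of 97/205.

Run the Euclidean algorithm on 97 and 205; the successive quotients are the partial quotients a_0, a_1, ... (each step inverts the fractional part left over by the previous one):
  97 = 0*205 + 97, so a_0 = 0.
  205 = 2*97 + 11, so a_1 = 2.
  97 = 8*11 + 9, so a_2 = 8.
  11 = 1*9 + 2, so a_3 = 1.
  9 = 4*2 + 1, so a_4 = 4.
  2 = 2*1 + 0, so a_5 = 2.
The remainder reaches 0 after 6 divisions, so the expansion has 6 partial quotients, read off in order.

[0; 2, 8, 1, 4, 2]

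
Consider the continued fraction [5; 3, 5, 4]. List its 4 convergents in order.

5/1, 16/3, 85/16, 356/67

Using the convergent recurrence p_i = a_i*p_{i-1} + p_{i-2}, q_i = a_i*q_{i-1} + q_{i-2} with p_{-2}=0, p_{-1}=1, q_{-2}=1, q_{-1}=0:
  i=0: a_0=5, p_0 = 5*1 + 0 = 5, q_0 = 5*0 + 1 = 1.
  i=1: a_1=3, p_1 = 3*5 + 1 = 16, q_1 = 3*1 + 0 = 3.
  i=2: a_2=5, p_2 = 5*16 + 5 = 85, q_2 = 5*3 + 1 = 16.
  i=3: a_3=4, p_3 = 4*85 + 16 = 356, q_3 = 4*16 + 3 = 67.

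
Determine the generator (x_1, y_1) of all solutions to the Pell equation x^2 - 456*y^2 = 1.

First expand sqrt(456) as a continued fraction. With x_i = (sqrt(456) + m_i)/d_i and (m_0, d_0) = (0, 1): a_0 = floor(sqrt(456)) = 21, since 21^2 = 441 <= 456 < 484 = 22^2.
Iterate m_{i+1} = d_i*a_i - m_i, d_{i+1} = (456 - m_{i+1}^2)/d_i, a_{i+1} = floor((a_0 + m_{i+1})/d_{i+1}):
  m_1 = 1*21 - 0 = 21, d_1 = (456 - 21^2)/1 = 15/1 = 15, a_1 = floor((21 + 21)/15) = 2.
  m_2 = 15*2 - 21 = 9, d_2 = (456 - 9^2)/15 = 375/15 = 25, a_2 = floor((21 + 9)/25) = 1.
  m_3 = 25*1 - 9 = 16, d_3 = (456 - 16^2)/25 = 200/25 = 8, a_3 = floor((21 + 16)/8) = 4.
  m_4 = 8*4 - 16 = 16, d_4 = (456 - 16^2)/8 = 200/8 = 25, a_4 = floor((21 + 16)/25) = 1.
  m_5 = 25*1 - 16 = 9, d_5 = (456 - 9^2)/25 = 375/25 = 15, a_5 = floor((21 + 9)/15) = 2.
  m_6 = 15*2 - 9 = 21, d_6 = (456 - 21^2)/15 = 15/15 = 1, a_6 = floor((21 + 21)/1) = 42.
  m_7 = 1*42 - 21 = 21, d_7 = (456 - 21^2)/1 = 15/1 = 15: (m_7, d_7) = (m_1, d_1) = (21, 15), so from here the quotients repeat a_1, ..., a_6; the period length is 6.
So sqrt(456) = [21; (2, 1, 4, 1, 2, 42)] with period length k = 6.
k is even, so the fundamental solution of x^2 - 456y^2 = 1 is (p_{k-1}, q_{k-1}) = (p_5, q_5); compute convergents through index 5.
Convergents (p_i = a_i*p_{i-1} + p_{i-2}, q_i = a_i*q_{i-1} + q_{i-2} with p_{-2}=0, p_{-1}=1, q_{-2}=1, q_{-1}=0):
  i=0: a_0=21, p_0 = 21*1 + 0 = 21, q_0 = 21*0 + 1 = 1.
  i=1: a_1=2, p_1 = 2*21 + 1 = 43, q_1 = 2*1 + 0 = 2.
  i=2: a_2=1, p_2 = 1*43 + 21 = 64, q_2 = 1*2 + 1 = 3.
  i=3: a_3=4, p_3 = 4*64 + 43 = 299, q_3 = 4*3 + 2 = 14.
  i=4: a_4=1, p_4 = 1*299 + 64 = 363, q_4 = 1*14 + 3 = 17.
  i=5: a_5=2, p_5 = 2*363 + 299 = 1025, q_5 = 2*17 + 14 = 48.
Check: 1025^2 - 456*48^2 = 1050625 - 1050624 = 1, so (x, y) = (1025, 48) solves the equation, and by the theorem it is the least positive solution.

(x, y) = (1025, 48)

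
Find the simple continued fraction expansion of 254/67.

[3; 1, 3, 1, 3, 1, 2]

Run the Euclidean algorithm on 254 and 67; the successive quotients are the partial quotients a_0, a_1, ... (each step inverts the fractional part left over by the previous one):
  254 = 3*67 + 53, so a_0 = 3.
  67 = 1*53 + 14, so a_1 = 1.
  53 = 3*14 + 11, so a_2 = 3.
  14 = 1*11 + 3, so a_3 = 1.
  11 = 3*3 + 2, so a_4 = 3.
  3 = 1*2 + 1, so a_5 = 1.
  2 = 2*1 + 0, so a_6 = 2.
The remainder reaches 0 after 7 divisions, so the expansion has 7 partial quotients, read off in order.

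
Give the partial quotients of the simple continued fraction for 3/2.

[1; 2]

Run the Euclidean algorithm on 3 and 2; the successive quotients are the partial quotients a_0, a_1, ... (each step inverts the fractional part left over by the previous one):
  3 = 1*2 + 1, so a_0 = 1.
  2 = 2*1 + 0, so a_1 = 2.
The remainder reaches 0 after 2 divisions, so the expansion has 2 partial quotients, read off in order.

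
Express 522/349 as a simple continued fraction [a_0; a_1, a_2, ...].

[1; 2, 57, 1, 2]

Run the Euclidean algorithm on 522 and 349; the successive quotients are the partial quotients a_0, a_1, ... (each step inverts the fractional part left over by the previous one):
  522 = 1*349 + 173, so a_0 = 1.
  349 = 2*173 + 3, so a_1 = 2.
  173 = 57*3 + 2, so a_2 = 57.
  3 = 1*2 + 1, so a_3 = 1.
  2 = 2*1 + 0, so a_4 = 2.
The remainder reaches 0 after 5 divisions, so the expansion has 5 partial quotients, read off in order.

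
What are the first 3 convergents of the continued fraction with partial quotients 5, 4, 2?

5/1, 21/4, 47/9

Using the convergent recurrence p_i = a_i*p_{i-1} + p_{i-2}, q_i = a_i*q_{i-1} + q_{i-2} with p_{-2}=0, p_{-1}=1, q_{-2}=1, q_{-1}=0:
  i=0: a_0=5, p_0 = 5*1 + 0 = 5, q_0 = 5*0 + 1 = 1.
  i=1: a_1=4, p_1 = 4*5 + 1 = 21, q_1 = 4*1 + 0 = 4.
  i=2: a_2=2, p_2 = 2*21 + 5 = 47, q_2 = 2*4 + 1 = 9.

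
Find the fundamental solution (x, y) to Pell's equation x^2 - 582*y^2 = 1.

(x, y) = (193, 8)

First expand sqrt(582) as a continued fraction. With x_i = (sqrt(582) + m_i)/d_i and (m_0, d_0) = (0, 1): a_0 = floor(sqrt(582)) = 24, since 24^2 = 576 <= 582 < 625 = 25^2.
Iterate m_{i+1} = d_i*a_i - m_i, d_{i+1} = (582 - m_{i+1}^2)/d_i, a_{i+1} = floor((a_0 + m_{i+1})/d_{i+1}):
  m_1 = 1*24 - 0 = 24, d_1 = (582 - 24^2)/1 = 6/1 = 6, a_1 = floor((24 + 24)/6) = 8.
  m_2 = 6*8 - 24 = 24, d_2 = (582 - 24^2)/6 = 6/6 = 1, a_2 = floor((24 + 24)/1) = 48.
  m_3 = 1*48 - 24 = 24, d_3 = (582 - 24^2)/1 = 6/1 = 6: (m_3, d_3) = (m_1, d_1) = (24, 6), so from here the quotients repeat a_1, a_2; the period length is 2.
So sqrt(582) = [24; (8, 48)] with period length k = 2.
k is even, so the fundamental solution of x^2 - 582y^2 = 1 is (p_{k-1}, q_{k-1}) = (p_1, q_1); compute convergents through index 1.
Convergents (p_i = a_i*p_{i-1} + p_{i-2}, q_i = a_i*q_{i-1} + q_{i-2} with p_{-2}=0, p_{-1}=1, q_{-2}=1, q_{-1}=0):
  i=0: a_0=24, p_0 = 24*1 + 0 = 24, q_0 = 24*0 + 1 = 1.
  i=1: a_1=8, p_1 = 8*24 + 1 = 193, q_1 = 8*1 + 0 = 8.
Check: 193^2 - 582*8^2 = 37249 - 37248 = 1, so (x, y) = (193, 8) solves the equation, and by the theorem it is the least positive solution.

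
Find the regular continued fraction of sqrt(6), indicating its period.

Write x_i = (sqrt(6) + m_i)/d_i with (m_0, d_0) = (0, 1). a_0 = floor(sqrt(6)) = 2, since 2^2 = 4 <= 6 < 9 = 3^2.
Iterate m_{i+1} = d_i*a_i - m_i, d_{i+1} = (6 - m_{i+1}^2)/d_i, a_{i+1} = floor((a_0 + m_{i+1})/d_{i+1}):
  m_1 = 1*2 - 0 = 2, d_1 = (6 - 2^2)/1 = 2/1 = 2, a_1 = floor((2 + 2)/2) = 2.
  m_2 = 2*2 - 2 = 2, d_2 = (6 - 2^2)/2 = 2/2 = 1, a_2 = floor((2 + 2)/1) = 4.
  m_3 = 1*4 - 2 = 2, d_3 = (6 - 2^2)/1 = 2/1 = 2: (m_3, d_3) = (m_1, d_1) = (2, 2), so from here the quotients repeat a_1, a_2; the period length is 2.
Hence the expansion of sqrt(6) is a_0 = 2 followed by the repeating block 2, 4 (period 2).

[2; (2, 4)]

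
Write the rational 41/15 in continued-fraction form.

[2; 1, 2, 1, 3]

Run the Euclidean algorithm on 41 and 15; the successive quotients are the partial quotients a_0, a_1, ... (each step inverts the fractional part left over by the previous one):
  41 = 2*15 + 11, so a_0 = 2.
  15 = 1*11 + 4, so a_1 = 1.
  11 = 2*4 + 3, so a_2 = 2.
  4 = 1*3 + 1, so a_3 = 1.
  3 = 3*1 + 0, so a_4 = 3.
The remainder reaches 0 after 5 divisions, so the expansion has 5 partial quotients, read off in order.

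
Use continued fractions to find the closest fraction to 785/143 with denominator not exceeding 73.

Expand x = 785/143 as a continued fraction with the Euclidean algorithm:
  785 = 5*143 + 70, so a_0 = 5.
  143 = 2*70 + 3, so a_1 = 2.
  70 = 23*3 + 1, so a_2 = 23.
  3 = 3*1 + 0, so a_3 = 3.
so x = [5; 2, 23, 3].
Convergents (p_i = a_i*p_{i-1} + p_{i-2}, q_i = a_i*q_{i-1} + q_{i-2} with p_{-2}=0, p_{-1}=1, q_{-2}=1, q_{-1}=0), until the denominator exceeds 73:
  i=0: a_0=5, p_0 = 5*1 + 0 = 5, q_0 = 5*0 + 1 = 1.
  i=1: a_1=2, p_1 = 2*5 + 1 = 11, q_1 = 2*1 + 0 = 2.
  i=2: a_2=23, p_2 = 23*11 + 5 = 258, q_2 = 23*2 + 1 = 47.
  i=3: a_3=3, p_3 = 3*258 + 11 = 785, q_3 = 3*47 + 2 = 143.
q_3 = 143 > 73, so the last convergent with denominator <= 73 is p_2/q_2 = 258/47.
The closest fraction with denominator <= 73 is either p_2/q_2 or the intermediate fraction (k*p_2 + p_1)/(k*q_2 + q_1) with the largest k >= 1 whose denominator stays <= 73; these approach x as k grows, and every other convergent or intermediate fraction in range is farther away.
Largest k: floor((73 - q_1)/q_2) = floor((73 - 2)/47) = 1.
That gives (1*258 + 11)/(1*47 + 2) = 269/49.
Compare the errors: |x - 258/47| = |785*47 - 258*143|/(143*47) = 1/6721, and |x - 269/49| = |785*49 - 269*143|/(143*49) = 2/7007.
Cross-multiplying, 1*7007 = 7007 < 13442 = 2*6721, so 1/6721 is smaller: the convergent 258/47 is closer to x than 269/49.

258/47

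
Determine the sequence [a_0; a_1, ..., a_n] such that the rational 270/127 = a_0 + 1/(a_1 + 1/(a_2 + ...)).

Run the Euclidean algorithm on 270 and 127; the successive quotients are the partial quotients a_0, a_1, ... (each step inverts the fractional part left over by the previous one):
  270 = 2*127 + 16, so a_0 = 2.
  127 = 7*16 + 15, so a_1 = 7.
  16 = 1*15 + 1, so a_2 = 1.
  15 = 15*1 + 0, so a_3 = 15.
The remainder reaches 0 after 4 divisions, so the expansion has 4 partial quotients, read off in order.

[2; 7, 1, 15]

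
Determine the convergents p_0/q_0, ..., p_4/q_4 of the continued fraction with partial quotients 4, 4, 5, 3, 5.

Using the convergent recurrence p_i = a_i*p_{i-1} + p_{i-2}, q_i = a_i*q_{i-1} + q_{i-2} with p_{-2}=0, p_{-1}=1, q_{-2}=1, q_{-1}=0:
  i=0: a_0=4, p_0 = 4*1 + 0 = 4, q_0 = 4*0 + 1 = 1.
  i=1: a_1=4, p_1 = 4*4 + 1 = 17, q_1 = 4*1 + 0 = 4.
  i=2: a_2=5, p_2 = 5*17 + 4 = 89, q_2 = 5*4 + 1 = 21.
  i=3: a_3=3, p_3 = 3*89 + 17 = 284, q_3 = 3*21 + 4 = 67.
  i=4: a_4=5, p_4 = 5*284 + 89 = 1509, q_4 = 5*67 + 21 = 356.

4/1, 17/4, 89/21, 284/67, 1509/356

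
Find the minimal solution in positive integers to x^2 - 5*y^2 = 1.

First expand sqrt(5) as a continued fraction. With x_i = (sqrt(5) + m_i)/d_i and (m_0, d_0) = (0, 1): a_0 = floor(sqrt(5)) = 2, since 2^2 = 4 <= 5 < 9 = 3^2.
Iterate m_{i+1} = d_i*a_i - m_i, d_{i+1} = (5 - m_{i+1}^2)/d_i, a_{i+1} = floor((a_0 + m_{i+1})/d_{i+1}):
  m_1 = 1*2 - 0 = 2, d_1 = (5 - 2^2)/1 = 1/1 = 1, a_1 = floor((2 + 2)/1) = 4.
  m_2 = 1*4 - 2 = 2, d_2 = (5 - 2^2)/1 = 1/1 = 1: (m_2, d_2) = (m_1, d_1) = (2, 1), so from here the quotient a_1 repeats; the period length is 1.
So sqrt(5) = [2; (4)] with period length k = 1.
k is odd, so (p_{k-1}, q_{k-1}) only solves x^2 - 5y^2 = -1 and the fundamental solution of x^2 - 5y^2 = 1 is (p_{2k-1}, q_{2k-1}) = (p_1, q_1); compute convergents through index 1, running through the period twice.
Convergents (p_i = a_i*p_{i-1} + p_{i-2}, q_i = a_i*q_{i-1} + q_{i-2} with p_{-2}=0, p_{-1}=1, q_{-2}=1, q_{-1}=0):
  i=0: a_0=2, p_0 = 2*1 + 0 = 2, q_0 = 2*0 + 1 = 1.
  i=1: a_1=4, p_1 = 4*2 + 1 = 9, q_1 = 4*1 + 0 = 4.
Indeed p_0^2 - 5*q_0^2 = 4 - 5 = -1, not +1.
Check: 9^2 - 5*4^2 = 81 - 80 = 1, so (x, y) = (9, 4) solves the equation, and by the theorem it is the least positive solution.

(x, y) = (9, 4)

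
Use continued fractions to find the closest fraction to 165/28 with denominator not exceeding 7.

41/7

Expand x = 165/28 as a continued fraction with the Euclidean algorithm:
  165 = 5*28 + 25, so a_0 = 5.
  28 = 1*25 + 3, so a_1 = 1.
  25 = 8*3 + 1, so a_2 = 8.
  3 = 3*1 + 0, so a_3 = 3.
so x = [5; 1, 8, 3].
Convergents (p_i = a_i*p_{i-1} + p_{i-2}, q_i = a_i*q_{i-1} + q_{i-2} with p_{-2}=0, p_{-1}=1, q_{-2}=1, q_{-1}=0), until the denominator exceeds 7:
  i=0: a_0=5, p_0 = 5*1 + 0 = 5, q_0 = 5*0 + 1 = 1.
  i=1: a_1=1, p_1 = 1*5 + 1 = 6, q_1 = 1*1 + 0 = 1.
  i=2: a_2=8, p_2 = 8*6 + 5 = 53, q_2 = 8*1 + 1 = 9.
q_2 = 9 > 7, so the last convergent with denominator <= 7 is p_1/q_1 = 6/1.
The closest fraction with denominator <= 7 is either p_1/q_1 or the intermediate fraction (k*p_1 + p_0)/(k*q_1 + q_0) with the largest k >= 1 whose denominator stays <= 7; these approach x as k grows, and every other convergent or intermediate fraction in range is farther away.
Largest k: floor((7 - q_0)/q_1) = floor((7 - 1)/1) = 6.
That gives (6*6 + 5)/(6*1 + 1) = 41/7.
Compare the errors: |x - 6/1| = |165*1 - 6*28|/(28*1) = 3/28, and |x - 41/7| = |165*7 - 41*28|/(28*7) = 7/196.
Cross-multiplying, 7*28 = 196 < 588 = 3*196, so 7/196 is smaller: the intermediate fraction 41/7 is closer to x than 6/1.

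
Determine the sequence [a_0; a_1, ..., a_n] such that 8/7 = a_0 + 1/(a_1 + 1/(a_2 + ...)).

[1; 7]

Run the Euclidean algorithm on 8 and 7; the successive quotients are the partial quotients a_0, a_1, ... (each step inverts the fractional part left over by the previous one):
  8 = 1*7 + 1, so a_0 = 1.
  7 = 7*1 + 0, so a_1 = 7.
The remainder reaches 0 after 2 divisions, so the expansion has 2 partial quotients, read off in order.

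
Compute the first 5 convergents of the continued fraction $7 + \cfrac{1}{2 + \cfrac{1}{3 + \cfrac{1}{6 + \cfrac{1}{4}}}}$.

7/1, 15/2, 52/7, 327/44, 1360/183

Using the convergent recurrence p_i = a_i*p_{i-1} + p_{i-2}, q_i = a_i*q_{i-1} + q_{i-2} with p_{-2}=0, p_{-1}=1, q_{-2}=1, q_{-1}=0:
  i=0: a_0=7, p_0 = 7*1 + 0 = 7, q_0 = 7*0 + 1 = 1.
  i=1: a_1=2, p_1 = 2*7 + 1 = 15, q_1 = 2*1 + 0 = 2.
  i=2: a_2=3, p_2 = 3*15 + 7 = 52, q_2 = 3*2 + 1 = 7.
  i=3: a_3=6, p_3 = 6*52 + 15 = 327, q_3 = 6*7 + 2 = 44.
  i=4: a_4=4, p_4 = 4*327 + 52 = 1360, q_4 = 4*44 + 7 = 183.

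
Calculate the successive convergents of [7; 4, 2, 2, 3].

Using the convergent recurrence p_i = a_i*p_{i-1} + p_{i-2}, q_i = a_i*q_{i-1} + q_{i-2} with p_{-2}=0, p_{-1}=1, q_{-2}=1, q_{-1}=0:
  i=0: a_0=7, p_0 = 7*1 + 0 = 7, q_0 = 7*0 + 1 = 1.
  i=1: a_1=4, p_1 = 4*7 + 1 = 29, q_1 = 4*1 + 0 = 4.
  i=2: a_2=2, p_2 = 2*29 + 7 = 65, q_2 = 2*4 + 1 = 9.
  i=3: a_3=2, p_3 = 2*65 + 29 = 159, q_3 = 2*9 + 4 = 22.
  i=4: a_4=3, p_4 = 3*159 + 65 = 542, q_4 = 3*22 + 9 = 75.

7/1, 29/4, 65/9, 159/22, 542/75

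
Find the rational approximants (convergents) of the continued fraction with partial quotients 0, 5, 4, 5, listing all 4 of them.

Using the convergent recurrence p_i = a_i*p_{i-1} + p_{i-2}, q_i = a_i*q_{i-1} + q_{i-2} with p_{-2}=0, p_{-1}=1, q_{-2}=1, q_{-1}=0:
  i=0: a_0=0, p_0 = 0*1 + 0 = 0, q_0 = 0*0 + 1 = 1.
  i=1: a_1=5, p_1 = 5*0 + 1 = 1, q_1 = 5*1 + 0 = 5.
  i=2: a_2=4, p_2 = 4*1 + 0 = 4, q_2 = 4*5 + 1 = 21.
  i=3: a_3=5, p_3 = 5*4 + 1 = 21, q_3 = 5*21 + 5 = 110.

0/1, 1/5, 4/21, 21/110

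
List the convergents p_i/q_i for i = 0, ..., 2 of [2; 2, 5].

2/1, 5/2, 27/11

Using the convergent recurrence p_i = a_i*p_{i-1} + p_{i-2}, q_i = a_i*q_{i-1} + q_{i-2} with p_{-2}=0, p_{-1}=1, q_{-2}=1, q_{-1}=0:
  i=0: a_0=2, p_0 = 2*1 + 0 = 2, q_0 = 2*0 + 1 = 1.
  i=1: a_1=2, p_1 = 2*2 + 1 = 5, q_1 = 2*1 + 0 = 2.
  i=2: a_2=5, p_2 = 5*5 + 2 = 27, q_2 = 5*2 + 1 = 11.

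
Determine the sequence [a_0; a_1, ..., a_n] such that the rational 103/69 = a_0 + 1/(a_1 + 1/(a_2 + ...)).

[1; 2, 34]

Run the Euclidean algorithm on 103 and 69; the successive quotients are the partial quotients a_0, a_1, ... (each step inverts the fractional part left over by the previous one):
  103 = 1*69 + 34, so a_0 = 1.
  69 = 2*34 + 1, so a_1 = 2.
  34 = 34*1 + 0, so a_2 = 34.
The remainder reaches 0 after 3 divisions, so the expansion has 3 partial quotients, read off in order.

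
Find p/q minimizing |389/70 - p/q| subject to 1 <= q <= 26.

Expand x = 389/70 as a continued fraction with the Euclidean algorithm:
  389 = 5*70 + 39, so a_0 = 5.
  70 = 1*39 + 31, so a_1 = 1.
  39 = 1*31 + 8, so a_2 = 1.
  31 = 3*8 + 7, so a_3 = 3.
  8 = 1*7 + 1, so a_4 = 1.
  7 = 7*1 + 0, so a_5 = 7.
so x = [5; 1, 1, 3, 1, 7].
Convergents (p_i = a_i*p_{i-1} + p_{i-2}, q_i = a_i*q_{i-1} + q_{i-2} with p_{-2}=0, p_{-1}=1, q_{-2}=1, q_{-1}=0), until the denominator exceeds 26:
  i=0: a_0=5, p_0 = 5*1 + 0 = 5, q_0 = 5*0 + 1 = 1.
  i=1: a_1=1, p_1 = 1*5 + 1 = 6, q_1 = 1*1 + 0 = 1.
  i=2: a_2=1, p_2 = 1*6 + 5 = 11, q_2 = 1*1 + 1 = 2.
  i=3: a_3=3, p_3 = 3*11 + 6 = 39, q_3 = 3*2 + 1 = 7.
  i=4: a_4=1, p_4 = 1*39 + 11 = 50, q_4 = 1*7 + 2 = 9.
  i=5: a_5=7, p_5 = 7*50 + 39 = 389, q_5 = 7*9 + 7 = 70.
q_5 = 70 > 26, so the last convergent with denominator <= 26 is p_4/q_4 = 50/9.
The closest fraction with denominator <= 26 is either p_4/q_4 or the intermediate fraction (k*p_4 + p_3)/(k*q_4 + q_3) with the largest k >= 1 whose denominator stays <= 26; these approach x as k grows, and every other convergent or intermediate fraction in range is farther away.
Largest k: floor((26 - q_3)/q_4) = floor((26 - 7)/9) = 2.
That gives (2*50 + 39)/(2*9 + 7) = 139/25.
Compare the errors: |x - 50/9| = |389*9 - 50*70|/(70*9) = 1/630, and |x - 139/25| = |389*25 - 139*70|/(70*25) = 5/1750.
Cross-multiplying, 1*1750 = 1750 < 3150 = 5*630, so 1/630 is smaller: the convergent 50/9 is closer to x than 139/25.

50/9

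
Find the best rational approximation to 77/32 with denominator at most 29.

65/27

Expand x = 77/32 as a continued fraction with the Euclidean algorithm:
  77 = 2*32 + 13, so a_0 = 2.
  32 = 2*13 + 6, so a_1 = 2.
  13 = 2*6 + 1, so a_2 = 2.
  6 = 6*1 + 0, so a_3 = 6.
so x = [2; 2, 2, 6].
Convergents (p_i = a_i*p_{i-1} + p_{i-2}, q_i = a_i*q_{i-1} + q_{i-2} with p_{-2}=0, p_{-1}=1, q_{-2}=1, q_{-1}=0), until the denominator exceeds 29:
  i=0: a_0=2, p_0 = 2*1 + 0 = 2, q_0 = 2*0 + 1 = 1.
  i=1: a_1=2, p_1 = 2*2 + 1 = 5, q_1 = 2*1 + 0 = 2.
  i=2: a_2=2, p_2 = 2*5 + 2 = 12, q_2 = 2*2 + 1 = 5.
  i=3: a_3=6, p_3 = 6*12 + 5 = 77, q_3 = 6*5 + 2 = 32.
q_3 = 32 > 29, so the last convergent with denominator <= 29 is p_2/q_2 = 12/5.
The closest fraction with denominator <= 29 is either p_2/q_2 or the intermediate fraction (k*p_2 + p_1)/(k*q_2 + q_1) with the largest k >= 1 whose denominator stays <= 29; these approach x as k grows, and every other convergent or intermediate fraction in range is farther away.
Largest k: floor((29 - q_1)/q_2) = floor((29 - 2)/5) = 5.
That gives (5*12 + 5)/(5*5 + 2) = 65/27.
Compare the errors: |x - 12/5| = |77*5 - 12*32|/(32*5) = 1/160, and |x - 65/27| = |77*27 - 65*32|/(32*27) = 1/864.
Cross-multiplying, 1*160 = 160 < 864 = 1*864, so 1/864 is smaller: the intermediate fraction 65/27 is closer to x than 12/5.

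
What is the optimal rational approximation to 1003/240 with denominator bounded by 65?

Expand x = 1003/240 as a continued fraction with the Euclidean algorithm:
  1003 = 4*240 + 43, so a_0 = 4.
  240 = 5*43 + 25, so a_1 = 5.
  43 = 1*25 + 18, so a_2 = 1.
  25 = 1*18 + 7, so a_3 = 1.
  18 = 2*7 + 4, so a_4 = 2.
  7 = 1*4 + 3, so a_5 = 1.
  4 = 1*3 + 1, so a_6 = 1.
  3 = 3*1 + 0, so a_7 = 3.
so x = [4; 5, 1, 1, 2, 1, 1, 3].
Convergents (p_i = a_i*p_{i-1} + p_{i-2}, q_i = a_i*q_{i-1} + q_{i-2} with p_{-2}=0, p_{-1}=1, q_{-2}=1, q_{-1}=0), until the denominator exceeds 65:
  i=0: a_0=4, p_0 = 4*1 + 0 = 4, q_0 = 4*0 + 1 = 1.
  i=1: a_1=5, p_1 = 5*4 + 1 = 21, q_1 = 5*1 + 0 = 5.
  i=2: a_2=1, p_2 = 1*21 + 4 = 25, q_2 = 1*5 + 1 = 6.
  i=3: a_3=1, p_3 = 1*25 + 21 = 46, q_3 = 1*6 + 5 = 11.
  i=4: a_4=2, p_4 = 2*46 + 25 = 117, q_4 = 2*11 + 6 = 28.
  i=5: a_5=1, p_5 = 1*117 + 46 = 163, q_5 = 1*28 + 11 = 39.
  i=6: a_6=1, p_6 = 1*163 + 117 = 280, q_6 = 1*39 + 28 = 67.
q_6 = 67 > 65, so the last convergent with denominator <= 65 is p_5/q_5 = 163/39.
The closest fraction with denominator <= 65 is either p_5/q_5 or the intermediate fraction (k*p_5 + p_4)/(k*q_5 + q_4) with the largest k >= 1 whose denominator stays <= 65; these approach x as k grows, and every other convergent or intermediate fraction in range is farther away.
Largest k: floor((65 - q_4)/q_5) = floor((65 - 28)/39) = 0.
Since k = 0, no intermediate fraction beyond p_5/q_5 has denominator <= 65, so the convergent 163/39 is the closest (its error is |1003*39 - 163*240|/(240*39) = 3/9360).

163/39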